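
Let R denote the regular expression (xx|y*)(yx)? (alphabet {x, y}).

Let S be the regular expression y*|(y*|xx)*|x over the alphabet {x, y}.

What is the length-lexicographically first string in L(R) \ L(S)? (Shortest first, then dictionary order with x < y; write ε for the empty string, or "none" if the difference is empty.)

yx

The string yx is accepted by R but not by S.
No shorter string lies in the difference, and yx is the lexicographically first length-2 string in L(R) \ L(S).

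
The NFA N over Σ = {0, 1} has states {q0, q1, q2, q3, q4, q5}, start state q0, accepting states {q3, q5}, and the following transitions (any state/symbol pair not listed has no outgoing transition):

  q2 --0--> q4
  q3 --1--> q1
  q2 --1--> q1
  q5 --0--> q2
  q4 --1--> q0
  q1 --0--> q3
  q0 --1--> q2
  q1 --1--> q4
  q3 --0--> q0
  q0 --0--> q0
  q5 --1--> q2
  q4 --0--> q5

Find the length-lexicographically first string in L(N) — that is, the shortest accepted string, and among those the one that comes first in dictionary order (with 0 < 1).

100

A breadth-first search from q0 reaches an accepting state first via the path q0 → q2 → q4 → q5 on input 100.
No string of length < 3 is accepted (BFS exhausts all shorter strings without reaching an accepting state), and 100 is the lexicographically least accepting string of length 3.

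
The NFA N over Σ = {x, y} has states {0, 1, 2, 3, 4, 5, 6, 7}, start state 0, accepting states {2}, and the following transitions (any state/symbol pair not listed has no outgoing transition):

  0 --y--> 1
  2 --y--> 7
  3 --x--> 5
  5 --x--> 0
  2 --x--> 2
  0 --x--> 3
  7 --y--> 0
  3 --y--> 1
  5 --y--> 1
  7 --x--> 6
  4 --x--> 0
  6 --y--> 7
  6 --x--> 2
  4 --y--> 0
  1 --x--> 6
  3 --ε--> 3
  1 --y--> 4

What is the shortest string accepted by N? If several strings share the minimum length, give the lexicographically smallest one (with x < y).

A breadth-first search from 0 reaches an accepting state first via the path 0 → 1 → 6 → 2 on input yxx.
No string of length < 3 is accepted (BFS exhausts all shorter strings without reaching an accepting state), and yxx is the lexicographically least accepting string of length 3.

yxx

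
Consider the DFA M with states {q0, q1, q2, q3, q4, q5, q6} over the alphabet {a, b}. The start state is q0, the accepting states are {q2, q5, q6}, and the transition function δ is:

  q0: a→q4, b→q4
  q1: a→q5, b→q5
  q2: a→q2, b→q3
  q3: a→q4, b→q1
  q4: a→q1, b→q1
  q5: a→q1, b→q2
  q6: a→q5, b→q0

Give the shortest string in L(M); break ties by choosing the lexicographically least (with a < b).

A breadth-first search from q0 reaches an accepting state first via the path q0 → q4 → q1 → q5 on input aaa.
No string of length < 3 is accepted (BFS exhausts all shorter strings without reaching an accepting state), and aaa is the lexicographically least accepting string of length 3.

aaa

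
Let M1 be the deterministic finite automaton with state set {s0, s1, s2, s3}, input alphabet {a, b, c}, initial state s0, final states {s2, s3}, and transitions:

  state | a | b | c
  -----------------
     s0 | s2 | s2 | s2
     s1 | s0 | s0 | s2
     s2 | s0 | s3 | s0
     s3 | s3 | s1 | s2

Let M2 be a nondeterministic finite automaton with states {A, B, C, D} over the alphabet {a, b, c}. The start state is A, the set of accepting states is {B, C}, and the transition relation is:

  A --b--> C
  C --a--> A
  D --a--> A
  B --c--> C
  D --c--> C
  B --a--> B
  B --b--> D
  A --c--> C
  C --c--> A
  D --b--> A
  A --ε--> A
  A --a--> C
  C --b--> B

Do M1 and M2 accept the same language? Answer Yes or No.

Exploring the product automaton M1 × M2 from the start pair (s0, A), following both machines on each input symbol, reaches 4 state pairs: (s0, A), (s2, C), (s3, B), (s1, D).
M1 accepts in {s2, s3} and M2 accepts in {B, C}. In every reachable pair the two components are either both accepting — (s2, C), (s3, B) — or both non-accepting, so no string is accepted by exactly one of the machines: L(M1) \ L(M2) and L(M2) \ L(M1) are both empty.
Hence every string is accepted by M1 iff it is accepted by M2, and the two languages coincide.

Yes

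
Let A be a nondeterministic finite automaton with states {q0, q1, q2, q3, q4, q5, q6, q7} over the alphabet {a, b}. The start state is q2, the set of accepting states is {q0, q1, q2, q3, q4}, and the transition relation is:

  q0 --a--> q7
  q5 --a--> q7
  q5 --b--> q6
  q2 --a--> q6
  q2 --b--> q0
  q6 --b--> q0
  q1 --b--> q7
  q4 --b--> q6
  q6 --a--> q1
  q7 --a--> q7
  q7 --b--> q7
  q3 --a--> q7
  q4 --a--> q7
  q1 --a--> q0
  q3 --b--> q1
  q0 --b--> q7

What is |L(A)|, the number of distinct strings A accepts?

The useful subgraph on states {q0, q1, q2, q6} is acyclic, so L(A) is finite; the longest accepting path visits 4 useful states, giving maximum string length 3.
Counting accepting paths from q2 by length: 1 of length 0, 1 of length 1, 2 of length 2, 1 of length 3. Total 5.

5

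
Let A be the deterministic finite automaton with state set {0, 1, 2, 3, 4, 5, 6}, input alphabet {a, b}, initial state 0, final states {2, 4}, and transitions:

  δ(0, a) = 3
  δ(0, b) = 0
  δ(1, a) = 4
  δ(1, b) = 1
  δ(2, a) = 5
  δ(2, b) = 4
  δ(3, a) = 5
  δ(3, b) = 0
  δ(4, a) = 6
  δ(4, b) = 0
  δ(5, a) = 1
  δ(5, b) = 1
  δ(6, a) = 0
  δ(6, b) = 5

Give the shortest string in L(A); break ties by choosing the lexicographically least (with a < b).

A breadth-first search from 0 reaches an accepting state first via the path 0 → 3 → 5 → 1 → 4 on input aaaa.
No string of length < 4 is accepted (BFS exhausts all shorter strings without reaching an accepting state), and aaaa is the lexicographically least accepting string of length 4.

aaaa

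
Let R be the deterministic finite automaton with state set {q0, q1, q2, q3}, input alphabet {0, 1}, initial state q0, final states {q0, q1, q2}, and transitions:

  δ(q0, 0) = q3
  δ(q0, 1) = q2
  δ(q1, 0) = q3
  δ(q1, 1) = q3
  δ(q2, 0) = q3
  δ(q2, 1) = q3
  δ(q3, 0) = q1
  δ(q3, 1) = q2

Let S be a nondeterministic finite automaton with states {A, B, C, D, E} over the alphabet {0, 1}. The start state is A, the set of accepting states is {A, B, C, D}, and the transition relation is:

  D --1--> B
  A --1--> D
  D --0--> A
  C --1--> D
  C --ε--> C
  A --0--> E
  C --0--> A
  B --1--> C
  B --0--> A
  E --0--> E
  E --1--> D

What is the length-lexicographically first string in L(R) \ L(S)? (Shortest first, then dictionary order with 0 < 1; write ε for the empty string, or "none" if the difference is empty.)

00

The string 00 is accepted by R but not by S.
No shorter string lies in the difference, and 00 is the lexicographically first length-2 string in L(R) \ L(S).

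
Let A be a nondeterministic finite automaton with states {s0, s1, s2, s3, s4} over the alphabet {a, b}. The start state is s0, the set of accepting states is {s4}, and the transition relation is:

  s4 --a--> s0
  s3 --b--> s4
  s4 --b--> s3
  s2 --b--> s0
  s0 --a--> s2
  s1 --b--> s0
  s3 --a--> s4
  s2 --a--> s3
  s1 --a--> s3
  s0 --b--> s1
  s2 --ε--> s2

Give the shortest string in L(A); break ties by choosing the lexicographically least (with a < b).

A breadth-first search from s0 reaches an accepting state first via the path s0 → s2 → s3 → s4 on input aaa.
No string of length < 3 is accepted (BFS exhausts all shorter strings without reaching an accepting state), and aaa is the lexicographically least accepting string of length 3.

aaa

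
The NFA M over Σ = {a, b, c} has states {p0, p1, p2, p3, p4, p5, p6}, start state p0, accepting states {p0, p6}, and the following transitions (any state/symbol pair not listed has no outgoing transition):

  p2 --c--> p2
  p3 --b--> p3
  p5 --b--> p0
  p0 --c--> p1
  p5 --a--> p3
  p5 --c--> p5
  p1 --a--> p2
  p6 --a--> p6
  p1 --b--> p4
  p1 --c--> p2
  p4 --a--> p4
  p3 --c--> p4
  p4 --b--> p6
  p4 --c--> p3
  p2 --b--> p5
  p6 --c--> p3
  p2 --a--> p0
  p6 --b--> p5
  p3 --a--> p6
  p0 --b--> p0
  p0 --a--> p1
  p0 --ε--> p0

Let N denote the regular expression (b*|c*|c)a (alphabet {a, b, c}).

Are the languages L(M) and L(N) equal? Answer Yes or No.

The empty string ε is accepted by M but rejected by N.
So L(M) ≠ L(N).

No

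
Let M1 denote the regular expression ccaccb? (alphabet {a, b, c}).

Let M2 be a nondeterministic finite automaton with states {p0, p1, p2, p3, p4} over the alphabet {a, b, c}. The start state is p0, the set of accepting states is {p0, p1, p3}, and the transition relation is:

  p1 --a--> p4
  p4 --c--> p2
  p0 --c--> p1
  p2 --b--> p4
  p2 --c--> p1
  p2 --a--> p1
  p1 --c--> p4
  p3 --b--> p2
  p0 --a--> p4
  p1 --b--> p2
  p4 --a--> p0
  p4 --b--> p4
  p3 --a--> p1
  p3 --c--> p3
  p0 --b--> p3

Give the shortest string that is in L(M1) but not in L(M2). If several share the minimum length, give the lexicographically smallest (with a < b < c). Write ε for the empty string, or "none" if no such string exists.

ccacc

The string ccacc is accepted by M1 but not by M2.
No shorter string lies in the difference, and ccacc is the lexicographically first length-5 string in L(M1) \ L(M2).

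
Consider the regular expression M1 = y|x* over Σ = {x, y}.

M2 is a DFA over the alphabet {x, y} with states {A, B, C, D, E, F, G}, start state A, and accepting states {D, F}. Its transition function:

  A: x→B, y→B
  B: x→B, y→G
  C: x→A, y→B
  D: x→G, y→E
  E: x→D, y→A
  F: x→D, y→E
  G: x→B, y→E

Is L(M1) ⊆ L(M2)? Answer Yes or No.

The empty string ε is in L(M1) but not in L(M2).
So L(M1) ⊄ L(M2).

No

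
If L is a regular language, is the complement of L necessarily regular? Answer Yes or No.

Yes

Take a complete DFA for L and swap accepting and non-accepting states; the resulting DFA accepts exactly Σ* \ L.
So the regular languages are closed under complement.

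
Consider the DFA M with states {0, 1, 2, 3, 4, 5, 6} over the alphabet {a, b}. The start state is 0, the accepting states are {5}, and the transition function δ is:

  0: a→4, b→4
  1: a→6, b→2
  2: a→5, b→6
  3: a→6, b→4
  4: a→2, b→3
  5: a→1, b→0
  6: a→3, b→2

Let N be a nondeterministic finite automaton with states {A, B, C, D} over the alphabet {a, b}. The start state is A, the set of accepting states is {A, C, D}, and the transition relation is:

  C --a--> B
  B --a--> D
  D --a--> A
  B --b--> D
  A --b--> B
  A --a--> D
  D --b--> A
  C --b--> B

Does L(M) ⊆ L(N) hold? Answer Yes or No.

Yes

Exploring the product automaton M × N from the start pair (0, A), following both machines on each input symbol, reaches 18 state pairs: (0, A), (4, D), (4, B), (2, A), (3, A), (2, D), (3, D), (5, D), (6, B), (6, D), (5, A), (6, A), (4, A), (1, A), (1, D), (0, B), (2, B), (3, B).
M accepts in {5} and N accepts in {A, C, D}. The reachable pairs whose M-component is accepting are (5, D), (5, A); in each of them the N-component is accepting too, so the product for L(M) \ L(N) (M-component accepting, N-component rejecting) has no reachable accepting pair and the difference is empty.
Hence every string in L(M) is also in L(N).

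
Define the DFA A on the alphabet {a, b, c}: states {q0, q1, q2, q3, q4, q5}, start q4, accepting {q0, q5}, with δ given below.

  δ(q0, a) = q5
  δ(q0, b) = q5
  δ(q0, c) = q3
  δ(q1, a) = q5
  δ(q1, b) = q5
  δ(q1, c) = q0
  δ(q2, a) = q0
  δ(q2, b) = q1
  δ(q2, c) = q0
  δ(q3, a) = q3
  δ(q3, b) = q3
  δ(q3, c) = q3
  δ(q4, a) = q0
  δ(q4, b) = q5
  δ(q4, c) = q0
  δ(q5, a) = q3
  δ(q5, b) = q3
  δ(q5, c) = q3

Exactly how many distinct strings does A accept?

The useful subgraph on states {q0, q4, q5} is acyclic, so L(A) is finite; the longest accepting path visits 3 useful states, giving maximum string length 2.
Counting accepting paths from q4 by length: 3 of length 1, 4 of length 2. Total 7.

7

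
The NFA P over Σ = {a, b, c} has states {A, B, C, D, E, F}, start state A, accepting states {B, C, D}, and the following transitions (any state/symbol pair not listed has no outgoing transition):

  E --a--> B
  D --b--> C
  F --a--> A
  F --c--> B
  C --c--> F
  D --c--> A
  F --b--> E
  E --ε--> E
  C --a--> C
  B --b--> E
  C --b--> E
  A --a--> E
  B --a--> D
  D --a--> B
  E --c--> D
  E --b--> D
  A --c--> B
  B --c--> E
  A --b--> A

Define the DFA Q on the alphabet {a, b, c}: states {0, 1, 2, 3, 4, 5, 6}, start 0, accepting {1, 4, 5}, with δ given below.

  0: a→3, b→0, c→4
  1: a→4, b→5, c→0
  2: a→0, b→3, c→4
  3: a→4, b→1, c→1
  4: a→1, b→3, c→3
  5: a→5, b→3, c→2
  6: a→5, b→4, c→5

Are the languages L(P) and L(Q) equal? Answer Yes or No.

Exploring the product automaton P × Q from the start pair (A, 0), following both machines on each input symbol, reaches 6 state pairs: (A, 0), (E, 3), (B, 4), (D, 1), (C, 5), (F, 2).
P accepts in {B, C, D} and Q accepts in {1, 4, 5}. In every reachable pair the two components are either both accepting — (B, 4), (D, 1), (C, 5) — or both non-accepting, so no string is accepted by exactly one of the machines: L(P) \ L(Q) and L(Q) \ L(P) are both empty.
Hence every string is accepted by P iff it is accepted by Q, and the two languages coincide.

Yes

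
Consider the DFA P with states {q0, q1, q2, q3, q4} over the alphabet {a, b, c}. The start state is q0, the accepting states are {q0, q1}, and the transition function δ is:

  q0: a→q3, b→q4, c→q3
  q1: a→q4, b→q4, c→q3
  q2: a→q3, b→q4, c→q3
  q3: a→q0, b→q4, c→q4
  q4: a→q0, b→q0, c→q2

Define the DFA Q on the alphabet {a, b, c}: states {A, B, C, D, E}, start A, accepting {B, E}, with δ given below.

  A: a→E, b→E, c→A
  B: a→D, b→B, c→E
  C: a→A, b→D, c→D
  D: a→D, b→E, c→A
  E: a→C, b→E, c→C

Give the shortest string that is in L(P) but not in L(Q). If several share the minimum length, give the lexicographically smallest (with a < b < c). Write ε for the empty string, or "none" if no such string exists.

ε

The empty string ε is accepted by P but not by Q.
Since ε is the unique shortest string, it is the required witness.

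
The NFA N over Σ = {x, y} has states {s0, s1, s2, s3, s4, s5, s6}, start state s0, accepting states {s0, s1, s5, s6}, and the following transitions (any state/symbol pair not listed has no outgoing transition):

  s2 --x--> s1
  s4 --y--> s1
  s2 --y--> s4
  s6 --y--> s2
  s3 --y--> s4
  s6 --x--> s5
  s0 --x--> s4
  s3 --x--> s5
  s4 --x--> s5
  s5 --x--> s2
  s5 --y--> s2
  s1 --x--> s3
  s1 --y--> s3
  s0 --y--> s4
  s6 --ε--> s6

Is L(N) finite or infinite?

infinite

State s4 is reachable from the start and can reach an accepting state, and it lies on the cycle s4 → s1 → s3 → s4.
Traversing that cycle any number of times yields accepted strings of unbounded length, so the language is infinite.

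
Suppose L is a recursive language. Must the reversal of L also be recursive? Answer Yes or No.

Yes

Reverse the input on the tape and then run the decider for L; this halts and accepts exactly Lᴿ.
So the recursive languages are closed under reversal.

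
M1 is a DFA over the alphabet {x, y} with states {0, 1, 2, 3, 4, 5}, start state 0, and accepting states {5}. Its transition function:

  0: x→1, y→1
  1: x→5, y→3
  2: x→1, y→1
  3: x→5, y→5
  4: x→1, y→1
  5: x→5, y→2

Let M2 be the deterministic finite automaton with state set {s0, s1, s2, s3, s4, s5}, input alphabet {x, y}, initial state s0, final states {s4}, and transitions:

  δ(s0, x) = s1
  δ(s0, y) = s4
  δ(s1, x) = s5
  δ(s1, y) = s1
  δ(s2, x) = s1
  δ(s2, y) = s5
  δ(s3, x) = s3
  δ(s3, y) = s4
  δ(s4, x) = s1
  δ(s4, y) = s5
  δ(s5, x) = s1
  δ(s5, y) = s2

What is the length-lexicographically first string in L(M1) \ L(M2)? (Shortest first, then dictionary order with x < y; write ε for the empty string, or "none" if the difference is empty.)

The string xx is accepted by M1 but not by M2.
No shorter string lies in the difference, and xx is the lexicographically first length-2 string in L(M1) \ L(M2).

xx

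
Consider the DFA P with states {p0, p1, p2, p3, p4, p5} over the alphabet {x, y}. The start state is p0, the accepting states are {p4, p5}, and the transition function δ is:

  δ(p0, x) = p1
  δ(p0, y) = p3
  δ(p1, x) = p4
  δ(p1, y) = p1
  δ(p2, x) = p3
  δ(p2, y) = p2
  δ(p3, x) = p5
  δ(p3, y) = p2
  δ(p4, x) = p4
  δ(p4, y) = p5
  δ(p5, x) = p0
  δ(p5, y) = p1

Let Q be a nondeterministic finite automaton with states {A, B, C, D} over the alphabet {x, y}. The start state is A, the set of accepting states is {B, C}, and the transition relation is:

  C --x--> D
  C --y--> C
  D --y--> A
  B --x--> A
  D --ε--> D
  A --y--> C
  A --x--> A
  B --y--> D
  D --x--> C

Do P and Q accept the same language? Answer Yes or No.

No

The string xx is accepted by P but rejected by Q.
So L(P) ≠ L(Q).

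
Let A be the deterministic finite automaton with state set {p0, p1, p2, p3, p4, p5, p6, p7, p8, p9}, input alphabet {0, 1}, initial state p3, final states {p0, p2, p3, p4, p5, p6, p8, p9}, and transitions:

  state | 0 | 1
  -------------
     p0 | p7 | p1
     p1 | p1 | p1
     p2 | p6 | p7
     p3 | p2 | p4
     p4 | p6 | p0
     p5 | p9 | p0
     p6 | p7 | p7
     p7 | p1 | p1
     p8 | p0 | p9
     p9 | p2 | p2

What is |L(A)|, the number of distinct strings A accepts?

6

The useful subgraph on states {p0, p2, p3, p4, p6} is acyclic, so L(A) is finite; the longest accepting path visits 3 useful states, giving maximum string length 2.
Counting accepting paths from p3 by length: 1 of length 0, 2 of length 1, 3 of length 2. Total 6.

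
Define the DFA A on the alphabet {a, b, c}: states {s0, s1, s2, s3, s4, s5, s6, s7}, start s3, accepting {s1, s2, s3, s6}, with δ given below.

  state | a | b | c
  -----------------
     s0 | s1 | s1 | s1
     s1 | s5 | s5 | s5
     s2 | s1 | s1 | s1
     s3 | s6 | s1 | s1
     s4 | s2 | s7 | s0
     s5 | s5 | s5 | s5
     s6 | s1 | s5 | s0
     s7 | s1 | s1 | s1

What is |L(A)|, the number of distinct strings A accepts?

The useful subgraph on states {s0, s1, s3, s6} is acyclic, so L(A) is finite; the longest accepting path visits 4 useful states, giving maximum string length 3.
Counting accepting paths from s3 by length: 1 of length 0, 3 of length 1, 1 of length 2, 3 of length 3. Total 8.

8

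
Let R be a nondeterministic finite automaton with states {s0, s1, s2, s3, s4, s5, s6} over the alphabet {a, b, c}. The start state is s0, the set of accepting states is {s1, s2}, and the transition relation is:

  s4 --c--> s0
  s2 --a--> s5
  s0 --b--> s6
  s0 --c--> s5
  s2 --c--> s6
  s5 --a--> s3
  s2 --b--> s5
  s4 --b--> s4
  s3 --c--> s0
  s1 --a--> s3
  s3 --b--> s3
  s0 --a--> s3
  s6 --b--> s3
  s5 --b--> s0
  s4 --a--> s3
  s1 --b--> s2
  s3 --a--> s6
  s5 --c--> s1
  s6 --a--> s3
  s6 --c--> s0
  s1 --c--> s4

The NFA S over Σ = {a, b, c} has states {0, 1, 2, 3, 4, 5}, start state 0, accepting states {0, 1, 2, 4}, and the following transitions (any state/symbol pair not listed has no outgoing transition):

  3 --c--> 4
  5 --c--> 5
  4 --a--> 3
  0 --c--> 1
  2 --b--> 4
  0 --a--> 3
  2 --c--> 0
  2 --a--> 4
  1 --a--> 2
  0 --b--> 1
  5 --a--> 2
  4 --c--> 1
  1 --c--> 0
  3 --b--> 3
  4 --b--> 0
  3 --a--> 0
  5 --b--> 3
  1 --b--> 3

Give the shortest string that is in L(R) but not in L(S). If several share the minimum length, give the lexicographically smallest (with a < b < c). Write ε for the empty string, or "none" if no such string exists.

cbccb

The string cbccb is accepted by R but not by S.
No shorter string lies in the difference, and cbccb is the lexicographically first length-5 string in L(R) \ L(S).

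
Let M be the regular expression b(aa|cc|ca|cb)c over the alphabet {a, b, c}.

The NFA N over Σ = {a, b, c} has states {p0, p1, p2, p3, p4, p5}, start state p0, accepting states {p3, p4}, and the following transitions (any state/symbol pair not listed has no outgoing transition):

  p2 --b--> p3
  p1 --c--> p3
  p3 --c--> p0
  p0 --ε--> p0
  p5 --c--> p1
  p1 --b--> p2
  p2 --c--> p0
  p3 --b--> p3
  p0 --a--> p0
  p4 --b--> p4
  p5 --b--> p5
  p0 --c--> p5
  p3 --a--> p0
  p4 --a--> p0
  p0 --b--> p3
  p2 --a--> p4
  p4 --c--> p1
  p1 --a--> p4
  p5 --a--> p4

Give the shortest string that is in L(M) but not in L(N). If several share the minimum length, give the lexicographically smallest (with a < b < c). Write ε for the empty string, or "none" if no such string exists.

baac

The string baac is accepted by M but not by N.
No shorter string lies in the difference, and baac is the lexicographically first length-4 string in L(M) \ L(N).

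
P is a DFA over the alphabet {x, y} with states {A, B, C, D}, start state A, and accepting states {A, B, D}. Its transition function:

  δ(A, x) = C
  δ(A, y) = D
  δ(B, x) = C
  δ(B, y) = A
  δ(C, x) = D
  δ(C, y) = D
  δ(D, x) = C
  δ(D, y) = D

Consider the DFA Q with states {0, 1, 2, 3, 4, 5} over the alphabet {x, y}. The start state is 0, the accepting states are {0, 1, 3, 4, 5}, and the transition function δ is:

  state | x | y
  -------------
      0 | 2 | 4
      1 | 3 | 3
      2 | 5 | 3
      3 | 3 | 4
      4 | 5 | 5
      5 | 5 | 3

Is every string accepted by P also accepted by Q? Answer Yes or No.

Yes

Exploring the product automaton P × Q from the start pair (A, 0), following both machines on each input symbol, reaches 7 state pairs: (A, 0), (C, 2), (D, 4), (D, 5), (D, 3), (C, 5), (C, 3).
P accepts in {A, B, D} and Q accepts in {0, 1, 3, 4, 5}. The reachable pairs whose P-component is accepting are (A, 0), (D, 4), (D, 5), (D, 3); in each of them the Q-component is accepting too, so the product for L(P) \ L(Q) (P-component accepting, Q-component rejecting) has no reachable accepting pair and the difference is empty.
Hence every string in L(P) is also in L(Q).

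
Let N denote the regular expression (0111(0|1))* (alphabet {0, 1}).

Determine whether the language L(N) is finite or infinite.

The expression contains a Kleene star applied to a subexpression that matches at least one nonempty string, so it matches strings of unbounded length.
Hence L(N) is infinite.

infinite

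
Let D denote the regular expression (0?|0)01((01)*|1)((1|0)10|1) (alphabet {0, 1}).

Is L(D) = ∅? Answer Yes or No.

The string 011 matches the expression, so it belongs to L(D).
Since L(D) contains at least one string, it is not empty.

No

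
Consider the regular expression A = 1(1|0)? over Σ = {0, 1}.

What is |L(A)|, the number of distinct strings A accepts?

The expression has no Kleene star, so L(A) is finite. Expanding the alternatives gives {1, 10, 11}.
That is 1 of length 1, 2 of length 2: 3 strings in all.

3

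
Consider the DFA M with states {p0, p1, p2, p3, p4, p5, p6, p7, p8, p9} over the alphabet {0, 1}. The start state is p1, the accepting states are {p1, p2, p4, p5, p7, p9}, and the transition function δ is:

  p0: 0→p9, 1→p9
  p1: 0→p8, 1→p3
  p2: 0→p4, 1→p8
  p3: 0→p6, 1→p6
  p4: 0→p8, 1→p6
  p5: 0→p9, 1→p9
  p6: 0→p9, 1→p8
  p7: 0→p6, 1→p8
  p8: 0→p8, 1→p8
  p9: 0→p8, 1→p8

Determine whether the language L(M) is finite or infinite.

The useful states (reachable from p1 and able to reach an accepting state) are {p1, p3, p6, p9}.
Restricted to these states the transition graph has no cycle, so every accepting path has bounded length and L is finite.

finite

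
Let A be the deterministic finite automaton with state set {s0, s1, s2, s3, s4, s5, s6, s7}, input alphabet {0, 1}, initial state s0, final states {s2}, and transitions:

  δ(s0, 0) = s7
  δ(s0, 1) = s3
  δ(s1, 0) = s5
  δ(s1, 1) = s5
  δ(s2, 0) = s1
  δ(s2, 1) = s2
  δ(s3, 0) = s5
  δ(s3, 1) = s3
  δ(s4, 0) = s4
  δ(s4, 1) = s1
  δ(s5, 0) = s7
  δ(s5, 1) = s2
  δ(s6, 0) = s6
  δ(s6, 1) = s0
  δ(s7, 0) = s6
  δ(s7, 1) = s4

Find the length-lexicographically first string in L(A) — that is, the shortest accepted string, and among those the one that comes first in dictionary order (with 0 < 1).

A breadth-first search from s0 reaches an accepting state first via the path s0 → s3 → s5 → s2 on input 101.
No string of length < 3 is accepted (BFS exhausts all shorter strings without reaching an accepting state), and 101 is the lexicographically least accepting string of length 3.

101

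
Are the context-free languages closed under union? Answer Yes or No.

Yes

Take grammars for L₁ and L₂ with disjoint nonterminals and start symbols S₁, S₂; the grammar with a new start symbol and productions S → S₁ | S₂ generates L₁ ∪ L₂.
So the context-free languages are closed under union.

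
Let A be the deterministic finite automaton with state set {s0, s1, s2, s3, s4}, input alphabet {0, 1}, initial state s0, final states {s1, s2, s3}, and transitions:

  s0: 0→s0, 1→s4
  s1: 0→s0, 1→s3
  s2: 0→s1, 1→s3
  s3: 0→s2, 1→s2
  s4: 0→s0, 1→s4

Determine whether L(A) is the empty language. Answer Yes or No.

Yes

The states reachable from the start state are {s0, s4}.
None of the accepting states {s1, s2, s3} is reachable, so no string is accepted and L(A) = ∅.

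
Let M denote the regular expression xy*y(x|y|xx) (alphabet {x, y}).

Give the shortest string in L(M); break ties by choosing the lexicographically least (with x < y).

By inspection of the expression, no string of length less than 3 matches, and xyx is the lexicographically first match of length 3.

xyx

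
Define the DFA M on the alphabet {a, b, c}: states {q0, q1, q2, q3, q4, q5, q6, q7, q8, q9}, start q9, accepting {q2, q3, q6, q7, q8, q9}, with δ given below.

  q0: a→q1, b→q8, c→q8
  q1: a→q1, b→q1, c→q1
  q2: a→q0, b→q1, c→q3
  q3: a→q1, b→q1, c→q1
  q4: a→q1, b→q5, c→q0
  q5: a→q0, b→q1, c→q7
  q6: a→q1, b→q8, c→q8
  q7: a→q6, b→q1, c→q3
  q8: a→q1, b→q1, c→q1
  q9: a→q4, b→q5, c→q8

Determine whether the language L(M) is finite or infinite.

finite

The useful states (reachable from q9 and able to reach an accepting state) are {q0, q3, q4, q5, q6, q7, q8, q9}.
Restricted to these states the transition graph has no cycle, so every accepting path has bounded length and L is finite.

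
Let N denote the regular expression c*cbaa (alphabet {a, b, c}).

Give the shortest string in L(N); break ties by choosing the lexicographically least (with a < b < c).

By inspection of the expression, no string of length less than 4 matches, and cbaa is the lexicographically first match of length 4.

cbaa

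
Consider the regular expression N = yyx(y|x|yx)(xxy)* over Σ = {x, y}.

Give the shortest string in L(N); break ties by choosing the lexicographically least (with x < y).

By inspection of the expression, no string of length less than 4 matches, and yyxx is the lexicographically first match of length 4.

yyxx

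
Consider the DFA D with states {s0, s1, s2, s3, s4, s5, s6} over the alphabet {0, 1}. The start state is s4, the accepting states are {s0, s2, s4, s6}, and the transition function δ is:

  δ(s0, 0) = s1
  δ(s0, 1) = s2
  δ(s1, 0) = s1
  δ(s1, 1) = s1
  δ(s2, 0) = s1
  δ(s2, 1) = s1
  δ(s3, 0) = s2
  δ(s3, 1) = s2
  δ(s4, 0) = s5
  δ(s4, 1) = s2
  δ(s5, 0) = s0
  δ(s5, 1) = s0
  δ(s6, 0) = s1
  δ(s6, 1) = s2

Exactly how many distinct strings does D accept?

6

The useful subgraph on states {s0, s2, s4, s5} is acyclic, so L(D) is finite; the longest accepting path visits 4 useful states, giving maximum string length 3.
Counting accepting paths from s4 by length: 1 of length 0, 1 of length 1, 2 of length 2, 2 of length 3. Total 6.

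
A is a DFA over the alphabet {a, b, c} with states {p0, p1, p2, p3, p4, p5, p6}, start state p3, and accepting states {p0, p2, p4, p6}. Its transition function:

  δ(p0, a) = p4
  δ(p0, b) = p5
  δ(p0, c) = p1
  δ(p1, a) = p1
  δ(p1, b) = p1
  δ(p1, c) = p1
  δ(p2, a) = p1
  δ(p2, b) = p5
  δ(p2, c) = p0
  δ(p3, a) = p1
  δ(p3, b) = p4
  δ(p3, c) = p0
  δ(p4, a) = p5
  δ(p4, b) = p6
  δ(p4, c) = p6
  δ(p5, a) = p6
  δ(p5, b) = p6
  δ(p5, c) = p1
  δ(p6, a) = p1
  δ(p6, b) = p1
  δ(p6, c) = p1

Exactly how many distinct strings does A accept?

The useful subgraph on states {p0, p3, p4, p5, p6} is acyclic, so L(A) is finite; the longest accepting path visits 5 useful states, giving maximum string length 4.
Counting accepting paths from p3 by length: 2 of length 1, 3 of length 2, 6 of length 3, 2 of length 4. Total 13.

13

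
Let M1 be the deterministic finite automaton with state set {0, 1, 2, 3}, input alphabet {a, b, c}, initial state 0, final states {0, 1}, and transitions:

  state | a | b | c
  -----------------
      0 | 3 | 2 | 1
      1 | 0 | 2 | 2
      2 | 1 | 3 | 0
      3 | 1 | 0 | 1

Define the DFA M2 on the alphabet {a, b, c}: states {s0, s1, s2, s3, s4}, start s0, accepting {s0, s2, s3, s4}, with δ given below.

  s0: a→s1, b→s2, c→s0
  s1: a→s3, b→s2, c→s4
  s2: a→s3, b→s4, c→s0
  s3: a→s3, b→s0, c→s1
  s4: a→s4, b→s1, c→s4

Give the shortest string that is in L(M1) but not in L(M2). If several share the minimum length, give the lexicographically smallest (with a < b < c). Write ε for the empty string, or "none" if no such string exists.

The string ca is accepted by M1 but not by M2.
No shorter string lies in the difference, and ca is the lexicographically first length-2 string in L(M1) \ L(M2).

ca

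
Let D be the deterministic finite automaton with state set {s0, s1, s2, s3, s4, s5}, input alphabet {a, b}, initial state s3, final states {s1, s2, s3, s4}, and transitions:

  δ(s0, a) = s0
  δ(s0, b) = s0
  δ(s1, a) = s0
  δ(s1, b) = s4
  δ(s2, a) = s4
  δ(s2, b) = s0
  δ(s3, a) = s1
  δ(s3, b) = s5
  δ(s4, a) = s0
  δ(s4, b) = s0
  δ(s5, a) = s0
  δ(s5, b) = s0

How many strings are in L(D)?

The useful subgraph on states {s1, s3, s4} is acyclic, so L(D) is finite; the longest accepting path visits 3 useful states, giving maximum string length 2.
Counting accepting paths from s3 by length: 1 of length 0, 1 of length 1, 1 of length 2. Total 3.

3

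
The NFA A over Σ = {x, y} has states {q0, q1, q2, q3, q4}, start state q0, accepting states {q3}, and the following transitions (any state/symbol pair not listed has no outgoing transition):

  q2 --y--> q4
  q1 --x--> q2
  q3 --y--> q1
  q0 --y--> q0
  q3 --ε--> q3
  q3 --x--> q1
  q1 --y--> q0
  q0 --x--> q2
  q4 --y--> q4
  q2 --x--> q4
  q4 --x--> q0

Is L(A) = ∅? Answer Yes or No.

The states reachable from the start state are {q0, q2, q4}.
None of the accepting states {q3} is reachable, so no string is accepted and L(A) = ∅.

Yes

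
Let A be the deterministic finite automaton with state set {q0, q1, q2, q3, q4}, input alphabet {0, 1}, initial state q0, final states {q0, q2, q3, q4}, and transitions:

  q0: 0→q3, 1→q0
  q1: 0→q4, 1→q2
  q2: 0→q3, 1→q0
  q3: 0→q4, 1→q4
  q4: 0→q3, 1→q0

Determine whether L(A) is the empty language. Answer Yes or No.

The empty string ε is accepted: the run q0 ends in the accepting state q0.
Since at least one string is accepted, L(A) is not empty.

No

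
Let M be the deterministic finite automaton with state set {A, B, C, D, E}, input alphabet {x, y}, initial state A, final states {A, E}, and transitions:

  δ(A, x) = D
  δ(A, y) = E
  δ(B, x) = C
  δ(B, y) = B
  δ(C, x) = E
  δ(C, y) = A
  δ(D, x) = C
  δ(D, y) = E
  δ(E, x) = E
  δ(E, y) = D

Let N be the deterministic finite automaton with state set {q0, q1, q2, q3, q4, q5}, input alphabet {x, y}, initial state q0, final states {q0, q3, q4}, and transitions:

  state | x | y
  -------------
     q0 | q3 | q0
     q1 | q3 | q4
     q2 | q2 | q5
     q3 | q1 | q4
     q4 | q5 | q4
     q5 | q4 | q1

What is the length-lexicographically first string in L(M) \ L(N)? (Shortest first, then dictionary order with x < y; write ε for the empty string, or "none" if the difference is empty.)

The string xyx is accepted by M but not by N.
No shorter string lies in the difference, and xyx is the lexicographically first length-3 string in L(M) \ L(N).

xyx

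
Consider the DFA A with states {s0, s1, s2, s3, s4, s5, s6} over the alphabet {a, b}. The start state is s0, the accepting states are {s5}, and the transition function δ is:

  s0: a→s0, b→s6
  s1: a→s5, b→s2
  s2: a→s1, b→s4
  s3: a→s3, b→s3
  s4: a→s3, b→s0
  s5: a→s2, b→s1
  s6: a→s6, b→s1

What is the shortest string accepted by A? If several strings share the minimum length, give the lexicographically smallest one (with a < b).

bba

A breadth-first search from s0 reaches an accepting state first via the path s0 → s6 → s1 → s5 on input bba.
No string of length < 3 is accepted (BFS exhausts all shorter strings without reaching an accepting state), and bba is the lexicographically least accepting string of length 3.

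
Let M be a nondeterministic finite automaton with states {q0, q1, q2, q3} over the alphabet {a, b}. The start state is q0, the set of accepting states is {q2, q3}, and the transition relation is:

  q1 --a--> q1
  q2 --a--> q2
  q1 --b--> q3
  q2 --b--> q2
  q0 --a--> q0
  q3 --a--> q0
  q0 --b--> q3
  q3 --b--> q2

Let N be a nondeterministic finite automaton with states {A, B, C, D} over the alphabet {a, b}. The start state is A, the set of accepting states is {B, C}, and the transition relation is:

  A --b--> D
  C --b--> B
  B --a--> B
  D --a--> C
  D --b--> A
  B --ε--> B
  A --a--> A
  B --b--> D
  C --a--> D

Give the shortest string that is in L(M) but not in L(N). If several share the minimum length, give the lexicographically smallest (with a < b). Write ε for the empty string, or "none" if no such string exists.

b

The string b is accepted by M but not by N.
No shorter string lies in the difference, and b is the lexicographically first length-1 string in L(M) \ L(N).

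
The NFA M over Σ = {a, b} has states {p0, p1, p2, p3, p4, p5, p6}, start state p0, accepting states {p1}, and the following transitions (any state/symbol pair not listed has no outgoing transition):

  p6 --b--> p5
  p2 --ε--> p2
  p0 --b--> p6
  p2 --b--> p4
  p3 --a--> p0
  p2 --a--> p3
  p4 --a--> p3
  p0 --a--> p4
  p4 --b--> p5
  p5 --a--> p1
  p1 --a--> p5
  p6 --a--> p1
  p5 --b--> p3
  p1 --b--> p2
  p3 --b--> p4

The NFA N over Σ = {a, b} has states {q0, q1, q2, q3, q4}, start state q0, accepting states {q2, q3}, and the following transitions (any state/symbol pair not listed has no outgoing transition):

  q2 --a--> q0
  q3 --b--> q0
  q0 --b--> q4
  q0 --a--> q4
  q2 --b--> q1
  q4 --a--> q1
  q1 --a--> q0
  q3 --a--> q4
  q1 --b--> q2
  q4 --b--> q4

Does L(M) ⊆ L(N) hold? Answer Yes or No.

No

The string ba is in L(M) but not in L(N).
So L(M) ⊄ L(N).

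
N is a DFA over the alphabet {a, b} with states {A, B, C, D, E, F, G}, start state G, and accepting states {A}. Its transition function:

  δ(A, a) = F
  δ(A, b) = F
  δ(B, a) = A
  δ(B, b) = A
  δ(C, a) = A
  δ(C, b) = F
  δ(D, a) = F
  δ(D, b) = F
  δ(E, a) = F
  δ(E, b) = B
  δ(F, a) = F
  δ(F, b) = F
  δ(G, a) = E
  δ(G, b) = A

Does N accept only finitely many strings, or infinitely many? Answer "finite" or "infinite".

finite

The useful states (reachable from G and able to reach an accepting state) are {A, B, E, G}.
Restricted to these states the transition graph has no cycle, so every accepting path has bounded length and L is finite.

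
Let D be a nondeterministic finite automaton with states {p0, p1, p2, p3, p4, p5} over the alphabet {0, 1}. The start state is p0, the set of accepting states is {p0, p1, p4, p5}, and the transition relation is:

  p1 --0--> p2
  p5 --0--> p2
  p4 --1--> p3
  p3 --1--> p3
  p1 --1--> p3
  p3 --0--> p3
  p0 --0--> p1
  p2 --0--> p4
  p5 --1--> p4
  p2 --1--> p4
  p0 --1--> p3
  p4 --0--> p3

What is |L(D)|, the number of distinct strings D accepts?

The useful subgraph on states {p0, p1, p2, p4} is acyclic, so L(D) is finite; the longest accepting path visits 4 useful states, giving maximum string length 3.
Counting accepting paths from p0 by length: 1 of length 0, 1 of length 1, 2 of length 3. Total 4.

4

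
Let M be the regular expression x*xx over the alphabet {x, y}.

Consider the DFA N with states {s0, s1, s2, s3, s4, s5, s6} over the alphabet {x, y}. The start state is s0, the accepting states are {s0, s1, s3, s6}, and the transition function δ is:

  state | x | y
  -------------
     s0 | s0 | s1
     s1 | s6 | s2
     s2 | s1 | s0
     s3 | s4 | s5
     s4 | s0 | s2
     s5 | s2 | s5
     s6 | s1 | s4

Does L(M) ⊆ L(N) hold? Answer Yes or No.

Yes

Converting the expression M to a DFA (subset construction, then merging equivalent states) gives the minimal DFA with states {m0, m1, m2, m3}, start state m0, accepting states {m3} and transitions m0: x→m1, y→m2; m1: x→m3, y→m2; m2: x→m2, y→m2; m3: x→m3, y→m2.
Exploring the product automaton M × N from the start pair (m0, s0), following both machines on each input symbol, reaches 8 state pairs: (m0, s0), (m1, s0), (m2, s1), (m3, s0), (m2, s6), (m2, s2), (m2, s4), (m2, s0).
M accepts in {m3} and N accepts in {s0, s1, s3, s6}. The reachable pairs whose M-component is accepting are (m3, s0); in each of them the N-component is accepting too, so the product for L(M) \ L(N) (M-component accepting, N-component rejecting) has no reachable accepting pair and the difference is empty.
Hence every string in L(M) is also in L(N).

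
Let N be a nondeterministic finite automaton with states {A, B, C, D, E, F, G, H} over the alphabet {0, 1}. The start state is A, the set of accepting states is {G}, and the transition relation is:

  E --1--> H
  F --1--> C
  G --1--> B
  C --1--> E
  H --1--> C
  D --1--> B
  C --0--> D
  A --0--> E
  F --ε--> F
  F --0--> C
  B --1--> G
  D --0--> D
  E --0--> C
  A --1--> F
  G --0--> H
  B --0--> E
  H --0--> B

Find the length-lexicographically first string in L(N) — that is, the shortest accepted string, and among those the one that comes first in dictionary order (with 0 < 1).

A breadth-first search from A reaches an accepting state first via the path A → E → H → B → G on input 0101.
No string of length < 4 is accepted (BFS exhausts all shorter strings without reaching an accepting state), and 0101 is the lexicographically least accepting string of length 4.

0101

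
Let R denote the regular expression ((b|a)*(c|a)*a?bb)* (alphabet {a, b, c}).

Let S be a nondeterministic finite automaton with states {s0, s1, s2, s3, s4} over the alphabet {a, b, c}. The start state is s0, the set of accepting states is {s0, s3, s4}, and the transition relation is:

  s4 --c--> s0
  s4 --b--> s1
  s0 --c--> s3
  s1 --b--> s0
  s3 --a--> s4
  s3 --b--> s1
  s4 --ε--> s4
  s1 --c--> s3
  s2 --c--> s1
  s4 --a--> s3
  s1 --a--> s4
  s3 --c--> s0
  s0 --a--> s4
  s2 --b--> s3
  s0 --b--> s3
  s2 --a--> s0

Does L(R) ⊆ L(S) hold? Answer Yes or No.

The string bb is in L(R) but not in L(S).
So L(R) ⊄ L(S).

No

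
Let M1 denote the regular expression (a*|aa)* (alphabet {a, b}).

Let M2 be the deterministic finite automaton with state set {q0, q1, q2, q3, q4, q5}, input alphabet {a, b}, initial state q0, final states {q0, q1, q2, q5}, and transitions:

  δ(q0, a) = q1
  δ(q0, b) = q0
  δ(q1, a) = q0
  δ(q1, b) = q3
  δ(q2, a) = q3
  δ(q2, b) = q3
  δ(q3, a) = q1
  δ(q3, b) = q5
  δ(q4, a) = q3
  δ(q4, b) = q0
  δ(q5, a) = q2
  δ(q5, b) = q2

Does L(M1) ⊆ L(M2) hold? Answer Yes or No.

Converting the expression M1 to a DFA (subset construction, then merging equivalent states) gives the minimal DFA with states {r0, r1}, start state r0, accepting states {r0} and transitions r0: a→r0, b→r1; r1: a→r1, b→r1.
Exploring the product automaton M1 × M2 from the start pair (r0, q0), following both machines on each input symbol, reaches 7 state pairs: (r0, q0), (r0, q1), (r1, q0), (r1, q3), (r1, q1), (r1, q5), (r1, q2).
M1 accepts in {r0} and M2 accepts in {q0, q1, q2, q5}. The reachable pairs whose M1-component is accepting are (r0, q0), (r0, q1); in each of them the M2-component is accepting too, so the product for L(M1) \ L(M2) (M1-component accepting, M2-component rejecting) has no reachable accepting pair and the difference is empty.
Hence every string in L(M1) is also in L(M2).

Yes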